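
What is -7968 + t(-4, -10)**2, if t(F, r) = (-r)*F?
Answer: -6368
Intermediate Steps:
t(F, r) = -F*r
-7968 + t(-4, -10)**2 = -7968 + (-1*(-4)*(-10))**2 = -7968 + (-40)**2 = -7968 + 1600 = -6368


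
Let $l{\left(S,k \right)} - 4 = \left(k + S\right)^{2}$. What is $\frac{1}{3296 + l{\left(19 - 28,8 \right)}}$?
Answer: $\frac{1}{3301} \approx 0.00030294$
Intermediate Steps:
$l{\left(S,k \right)} = 4 + \left(S + k\right)^{2}$ ($l{\left(S,k \right)} = 4 + \left(k + S\right)^{2} = 4 + \left(S + k\right)^{2}$)
$\frac{1}{3296 + l{\left(19 - 28,8 \right)}} = \frac{1}{3296 + \left(4 + \left(\left(19 - 28\right) + 8\right)^{2}\right)} = \frac{1}{3296 + \left(4 + \left(-9 + 8\right)^{2}\right)} = \frac{1}{3296 + \left(4 + \left(-1\right)^{2}\right)} = \frac{1}{3296 + \left(4 + 1\right)} = \frac{1}{3296 + 5} = \frac{1}{3301}$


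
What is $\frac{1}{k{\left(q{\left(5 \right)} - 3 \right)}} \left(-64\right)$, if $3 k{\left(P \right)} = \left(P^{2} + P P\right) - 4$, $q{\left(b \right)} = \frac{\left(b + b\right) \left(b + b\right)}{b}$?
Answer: $- \frac{96}{287} \approx -0.33449$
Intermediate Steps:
$q{\left(b \right)} = 4 b$ ($q{\left(b \right)} = \frac{2 b 2 b}{b} = \frac{4 b^{2}}{b} = 4 b$)
$k{\left(P \right)} = - \frac{4}{3} + \frac{2 P^{2}}{3}$ ($k{\left(P \right)} = \frac{\left(P^{2} + P P\right) - 4}{3} = \frac{\left(P^{2} + P^{2}\right) - 4}{3} = \frac{2 P^{2} - 4}{3} = \frac{-4 + 2 P^{2}}{3} = - \frac{4}{3} + \frac{2 P^{2}}{3}$)
$\frac{1}{k{\left(q{\left(5 \right)} - 3 \right)}} \left(-64\right) = \frac{1}{- \frac{4}{3} + \frac{2 \left(4 \cdot 5 - 3\right)^{2}}{3}} \left(-64\right) = \frac{1}{- \frac{4}{3} + \frac{2 \left(20 - 3\right)^{2}}{3}} \left(-64\right) = \frac{1}{- \frac{4}{3} + \frac{2 \cdot 17^{2}}{3}} \left(-64\right) = \frac{1}{- \frac{4}{3} + \frac{2}{3} \cdot 289} \left(-64\right) = \frac{1}{- \frac{4}{3} + \frac{578}{3}} \left(-64\right) = \frac{1}{\frac{574}{3}} \left(-64\right) = \frac{3}{574} \left(-64\right) = - \frac{96}{287}$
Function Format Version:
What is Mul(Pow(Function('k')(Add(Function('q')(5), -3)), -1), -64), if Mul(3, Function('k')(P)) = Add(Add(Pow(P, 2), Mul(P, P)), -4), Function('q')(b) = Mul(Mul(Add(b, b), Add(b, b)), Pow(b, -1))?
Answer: Rational(-96, 287) ≈ -0.33449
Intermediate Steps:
Function('q')(b) = Mul(4, b) (Function('q')(b) = Mul(Mul(Mul(2, b), Mul(2, b)), Pow(b, -1)) = Mul(Mul(4, Pow(b, 2)), Pow(b, -1)) = Mul(4, b))
Function('k')(P) = Add(Rational(-4, 3), Mul(Rational(2, 3), Pow(P, 2))) (Function('k')(P) = Mul(Rational(1, 3), Add(Add(Pow(P, 2), Mul(P, P)), -4)) = Mul(Rational(1, 3), Add(Add(Pow(P, 2), Pow(P, 2)), -4)) = Mul(Rational(1, 3), Add(Mul(2, Pow(P, 2)), -4)) = Mul(Rational(1, 3), Add(-4, Mul(2, Pow(P, 2)))) = Add(Rational(-4, 3), Mul(Rational(2, 3), Pow(P, 2))))
Mul(Pow(Function('k')(Add(Function('q')(5), -3)), -1), -64) = Mul(Pow(Add(Rational(-4, 3), Mul(Rational(2, 3), Pow(Add(Mul(4, 5), -3), 2))), -1), -64) = Mul(Pow(Add(Rational(-4, 3), Mul(Rational(2, 3), Pow(Add(20, -3), 2))), -1), -64) = Mul(Pow(Add(Rational(-4, 3), Mul(Rational(2, 3), Pow(17, 2))), -1), -64) = Mul(Pow(Add(Rational(-4, 3), Mul(Rational(2, 3), 289)), -1), -64) = Mul(Pow(Add(Rational(-4, 3), Rational(578, 3)), -1), -64) = Mul(Pow(Rational(574, 3), -1), -64) = Mul(Rational(3, 574), -64) = Rational(-96, 287)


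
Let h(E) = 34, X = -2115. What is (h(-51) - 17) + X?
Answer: -2098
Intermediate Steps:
(h(-51) - 17) + X = (34 - 17) - 2115 = 17 - 2115 = -2098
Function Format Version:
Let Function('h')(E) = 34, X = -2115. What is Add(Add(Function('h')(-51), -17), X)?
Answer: -2098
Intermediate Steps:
Add(Add(Function('h')(-51), -17), X) = Add(Add(34, -17), -2115) = Add(17, -2115) = -2098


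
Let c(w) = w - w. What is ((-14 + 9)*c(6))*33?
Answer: 0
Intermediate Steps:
c(w) = 0
((-14 + 9)*c(6))*33 = ((-14 + 9)*0)*33 = -5*0*33 = 0*33 = 0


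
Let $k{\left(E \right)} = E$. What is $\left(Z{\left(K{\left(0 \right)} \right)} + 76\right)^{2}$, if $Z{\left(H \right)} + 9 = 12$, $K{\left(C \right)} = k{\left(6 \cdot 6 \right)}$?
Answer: $6241$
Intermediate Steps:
$K{\left(C \right)} = 36$ ($K{\left(C \right)} = 6 \cdot 6 = 36$)
$Z{\left(H \right)} = 3$ ($Z{\left(H \right)} = -9 + 12 = 3$)
$\left(Z{\left(K{\left(0 \right)} \right)} + 76\right)^{2} = \left(3 + 76\right)^{2} = 79^{2} = 6241$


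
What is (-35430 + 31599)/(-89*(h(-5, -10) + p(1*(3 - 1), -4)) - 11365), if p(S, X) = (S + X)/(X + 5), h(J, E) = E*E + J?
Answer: 3831/19642 ≈ 0.19504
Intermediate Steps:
h(J, E) = J + E² (h(J, E) = E² + J = J + E²)
p(S, X) = (S + X)/(5 + X)
(-35430 + 31599)/(-89*(h(-5, -10) + p(1*(3 - 1), -4)) - 11365) = (-35430 + 31599)/(-89*((-5 + (-10)²) + (1*(3 - 1) - 4)/(5 - 4)) - 11365) = -3831/(-89*((-5 + 100) + (1*2 - 4)/1) - 11365) = -3831/(-89*(95 + 1*(2 - 4)) - 11365) = -3831/(-89*(95 + 1*(-2)) - 11365) = -3831/(-89*(95 - 2) - 11365) = -3831/(-89*93 - 11365) = -3831/(-8277 - 11365) = -3831/(-19642) = -3831*(-1/19642) = 3831/19642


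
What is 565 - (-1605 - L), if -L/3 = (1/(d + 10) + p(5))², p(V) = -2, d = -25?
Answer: 161789/75 ≈ 2157.2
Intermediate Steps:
L = -961/75 (L = -3*(1/(-25 + 10) - 2)² = -3*(1/(-15) - 2)² = -3*(-1/15 - 2)² = -3*(-31/15)² = -3*961/225 = -961/75 ≈ -12.813)
565 - (-1605 - L) = 565 - (-1605 - 1*(-961/75)) = 565 - (-1605 + 961/75) = 565 - 1*(-119414/75) = 565 + 119414/75 = 161789/75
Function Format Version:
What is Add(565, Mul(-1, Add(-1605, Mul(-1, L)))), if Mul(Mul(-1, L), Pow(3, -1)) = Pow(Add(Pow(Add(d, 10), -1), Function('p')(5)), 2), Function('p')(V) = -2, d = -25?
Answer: Rational(161789, 75) ≈ 2157.2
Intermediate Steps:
L = Rational(-961, 75) (L = Mul(-3, Pow(Add(Pow(Add(-25, 10), -1), -2), 2)) = Mul(-3, Pow(Add(Pow(-15, -1), -2), 2)) = Mul(-3, Pow(Add(Rational(-1, 15), -2), 2)) = Mul(-3, Pow(Rational(-31, 15), 2)) = Mul(-3, Rational(961, 225)) = Rational(-961, 75) ≈ -12.813)
Add(565, Mul(-1, Add(-1605, Mul(-1, L)))) = Add(565, Mul(-1, Add(-1605, Mul(-1, Rational(-961, 75))))) = Add(565, Mul(-1, Add(-1605, Rational(961, 75)))) = Add(565, Mul(-1, Rational(-119414, 75))) = Add(565, Rational(119414, 75)) = Rational(161789, 75)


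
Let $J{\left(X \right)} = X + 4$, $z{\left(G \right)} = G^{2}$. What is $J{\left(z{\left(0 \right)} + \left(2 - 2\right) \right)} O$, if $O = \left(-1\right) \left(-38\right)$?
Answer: $152$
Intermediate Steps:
$O = 38$
$J{\left(X \right)} = 4 + X$
$J{\left(z{\left(0 \right)} + \left(2 - 2\right) \right)} O = \left(4 + \left(0^{2} + \left(2 - 2\right)\right)\right) 38 = \left(4 + \left(0 + 0\right)\right) 38 = \left(4 + 0\right) 38 = 4 \cdot 38 = 152$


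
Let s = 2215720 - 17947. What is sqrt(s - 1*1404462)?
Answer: sqrt(793311) ≈ 890.68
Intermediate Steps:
s = 2197773
sqrt(s - 1*1404462) = sqrt(2197773 - 1*1404462) = sqrt(2197773 - 1404462) = sqrt(793311)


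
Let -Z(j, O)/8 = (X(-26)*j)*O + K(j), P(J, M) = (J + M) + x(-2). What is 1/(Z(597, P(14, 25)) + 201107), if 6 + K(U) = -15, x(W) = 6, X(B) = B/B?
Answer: -1/13645 ≈ -7.3287e-5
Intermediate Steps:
X(B) = 1
K(U) = -21 (K(U) = -6 - 15 = -21)
P(J, M) = 6 + J + M (P(J, M) = (J + M) + 6 = 6 + J + M)
Z(j, O) = 168 - 8*O*j (Z(j, O) = -8*((1*j)*O - 21) = -8*(j*O - 21) = -8*(O*j - 21) = -8*(-21 + O*j) = 168 - 8*O*j)
1/(Z(597, P(14, 25)) + 201107) = 1/((168 - 8*(6 + 14 + 25)*597) + 201107) = 1/((168 - 8*45*597) + 201107) = 1/((168 - 214920) + 201107) = 1/(-214752 + 201107) = 1/(-13645) = -1/13645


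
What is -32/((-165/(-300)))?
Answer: -640/11 ≈ -58.182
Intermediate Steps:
-32/((-165/(-300))) = -32/((-165*(-1/300))) = -32/11/20 = -32*20/11 = -640/11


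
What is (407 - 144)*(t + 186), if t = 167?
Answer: 92839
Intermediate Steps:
(407 - 144)*(t + 186) = (407 - 144)*(167 + 186) = 263*353 = 92839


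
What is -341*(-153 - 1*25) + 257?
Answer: 60955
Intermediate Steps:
-341*(-153 - 1*25) + 257 = -341*(-153 - 25) + 257 = -341*(-178) + 257 = 60698 + 257 = 60955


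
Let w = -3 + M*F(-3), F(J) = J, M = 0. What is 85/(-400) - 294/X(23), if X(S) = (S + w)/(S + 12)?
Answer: -41177/80 ≈ -514.71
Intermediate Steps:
w = -3 (w = -3 + 0*(-3) = -3 + 0 = -3)
X(S) = (-3 + S)/(12 + S) (X(S) = (S - 3)/(S + 12) = (-3 + S)/(12 + S))
85/(-400) - 294/X(23) = 85/(-400) - 294*(12 + 23)/(-3 + 23) = 85*(-1/400) - 294/(20/35) = -17/80 - 294/((1/35)*20) = -17/80 - 294/4/7 = -17/80 - 294*7/4 = -17/80 - 1029/2 = -41177/80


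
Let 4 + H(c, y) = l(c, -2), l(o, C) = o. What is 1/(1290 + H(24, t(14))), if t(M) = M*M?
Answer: 1/1310 ≈ 0.00076336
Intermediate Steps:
t(M) = M²
H(c, y) = -4 + c
1/(1290 + H(24, t(14))) = 1/(1290 + (-4 + 24)) = 1/(1290 + 20) = 1/1310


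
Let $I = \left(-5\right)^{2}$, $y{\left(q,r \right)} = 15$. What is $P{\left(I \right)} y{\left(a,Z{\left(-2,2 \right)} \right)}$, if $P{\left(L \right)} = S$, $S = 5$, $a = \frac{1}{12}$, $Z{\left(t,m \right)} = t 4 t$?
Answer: $75$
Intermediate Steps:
$Z{\left(t,m \right)} = 4 t^{2}$ ($Z{\left(t,m \right)} = 4 t t = 4 t^{2}$)
$a = \frac{1}{12} \approx 0.083333$
$I = 25$
$P{\left(L \right)} = 5$
$P{\left(I \right)} y{\left(a,Z{\left(-2,2 \right)} \right)} = 5 \cdot 15 = 75$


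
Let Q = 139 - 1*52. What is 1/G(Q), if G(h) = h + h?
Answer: 1/174 ≈ 0.0057471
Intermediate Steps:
Q = 87 (Q = 139 - 52 = 87)
G(h) = 2*h
1/G(Q) = 1/(2*87) = 1/174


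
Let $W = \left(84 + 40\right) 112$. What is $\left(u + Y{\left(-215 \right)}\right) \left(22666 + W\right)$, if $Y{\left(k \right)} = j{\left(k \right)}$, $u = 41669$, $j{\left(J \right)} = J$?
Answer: $1515309516$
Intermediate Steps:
$W = 13888$ ($W = 124 \cdot 112 = 13888$)
$Y{\left(k \right)} = k$
$\left(u + Y{\left(-215 \right)}\right) \left(22666 + W\right) = \left(41669 - 215\right) \left(22666 + 13888\right) = 41454 \cdot 36554 = 1515309516$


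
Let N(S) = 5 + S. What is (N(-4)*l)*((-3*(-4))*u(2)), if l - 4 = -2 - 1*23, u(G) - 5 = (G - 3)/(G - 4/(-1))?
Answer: -1218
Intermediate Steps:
u(G) = 5 + (-3 + G)/(4 + G) (u(G) = 5 + (G - 3)/(G - 4/(-1)) = 5 + (-3 + G)/(G - 4*(-1)) = 5 + (-3 + G)/(G + 4) = 5 + (-3 + G)/(4 + G))
l = -21 (l = 4 + (-2 - 1*23) = 4 + (-2 - 23) = 4 - 25 = -21)
(N(-4)*l)*((-3*(-4))*u(2)) = ((5 - 4)*(-21))*((-3*(-4))*((17 + 6*2)/(4 + 2))) = (1*(-21))*(12*((17 + 12)/6)) = -252*(1/6)*29 = -252*29/6 = -21*58 = -1218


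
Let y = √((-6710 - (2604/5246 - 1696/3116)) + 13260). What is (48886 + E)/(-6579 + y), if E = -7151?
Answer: -187014292144035/29475999442051 - 83470*√6836848900694337/88427998326153 ≈ -6.4227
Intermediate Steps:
y = 2*√6836848900694337/2043317 (y = √((-6710 - (2604*(1/5246) - 1696*1/3116)) + 13260) = √((-6710 - (1302/2623 - 424/779)) + 13260) = √((-6710 - 1*(-97894/2043317)) + 13260) = √((-6710 + 97894/2043317) + 13260) = √(-13710559176/2043317 + 13260) = √(13383824244/2043317) = 2*√6836848900694337/2043317 ≈ 80.932)
(48886 + E)/(-6579 + y) = (48886 - 7151)/(-6579 + 2*√6836848900694337/2043317) = 41735/(-6579 + 2*√6836848900694337/2043317)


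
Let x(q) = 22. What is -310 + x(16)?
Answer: -288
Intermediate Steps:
-310 + x(16) = -310 + 22 = -288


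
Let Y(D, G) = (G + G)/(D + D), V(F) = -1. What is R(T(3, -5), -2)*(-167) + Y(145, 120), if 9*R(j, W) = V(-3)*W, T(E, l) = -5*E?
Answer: -9470/261 ≈ -36.284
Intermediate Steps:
Y(D, G) = G/D (Y(D, G) = (2*G)/((2*D)) = (2*G)*(1/(2*D)) = G/D)
R(j, W) = -W/9 (R(j, W) = (-W)/9 = -W/9)
R(T(3, -5), -2)*(-167) + Y(145, 120) = -1/9*(-2)*(-167) + 120/145 = (2/9)*(-167) + 120*(1/145) = -334/9 + 24/29 = -9470/261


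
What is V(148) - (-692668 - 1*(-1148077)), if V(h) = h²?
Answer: -433505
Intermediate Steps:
V(148) - (-692668 - 1*(-1148077)) = 148² - (-692668 - 1*(-1148077)) = 21904 - (-692668 + 1148077) = 21904 - 1*455409 = 21904 - 455409 = -433505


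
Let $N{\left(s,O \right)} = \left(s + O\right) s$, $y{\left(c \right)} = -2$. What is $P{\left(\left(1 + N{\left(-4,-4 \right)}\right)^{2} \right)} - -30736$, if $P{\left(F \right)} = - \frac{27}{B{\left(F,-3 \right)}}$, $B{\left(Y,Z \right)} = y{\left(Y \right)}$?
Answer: $\frac{61499}{2} \approx 30750.0$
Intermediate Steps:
$B{\left(Y,Z \right)} = -2$
$N{\left(s,O \right)} = s \left(O + s\right)$ ($N{\left(s,O \right)} = \left(O + s\right) s = s \left(O + s\right)$)
$P{\left(F \right)} = \frac{27}{2}$ ($P{\left(F \right)} = - \frac{27}{-2} = \left(-27\right) \left(- \frac{1}{2}\right) = \frac{27}{2}$)
$P{\left(\left(1 + N{\left(-4,-4 \right)}\right)^{2} \right)} - -30736 = \frac{27}{2} - -30736 = \frac{27}{2} + 30736 = \frac{61499}{2}$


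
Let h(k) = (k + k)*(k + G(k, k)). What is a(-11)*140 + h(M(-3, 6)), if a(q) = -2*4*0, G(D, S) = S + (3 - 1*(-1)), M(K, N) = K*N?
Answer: 1152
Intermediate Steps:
G(D, S) = 4 + S (G(D, S) = S + (3 + 1) = S + 4 = 4 + S)
a(q) = 0 (a(q) = -8*0 = 0)
h(k) = 2*k*(4 + 2*k) (h(k) = (k + k)*(k + (4 + k)) = (2*k)*(4 + 2*k) = 2*k*(4 + 2*k))
a(-11)*140 + h(M(-3, 6)) = 0*140 + 4*(-3*6)*(2 - 3*6) = 0 + 4*(-18)*(2 - 18) = 0 + 4*(-18)*(-16) = 0 + 1152 = 1152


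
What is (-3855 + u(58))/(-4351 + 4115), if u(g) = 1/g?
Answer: 223589/13688 ≈ 16.335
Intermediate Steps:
(-3855 + u(58))/(-4351 + 4115) = (-3855 + 1/58)/(-4351 + 4115) = (-3855 + 1/58)/(-236) = -223589/58*(-1/236) = 223589/13688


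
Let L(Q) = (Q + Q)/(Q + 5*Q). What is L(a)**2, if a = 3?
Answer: 1/9 ≈ 0.11111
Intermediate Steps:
L(Q) = 1/3 (L(Q) = (2*Q)/((6*Q)) = (2*Q)*(1/(6*Q)) = 1/3)
L(a)**2 = (1/3)**2 = 1/9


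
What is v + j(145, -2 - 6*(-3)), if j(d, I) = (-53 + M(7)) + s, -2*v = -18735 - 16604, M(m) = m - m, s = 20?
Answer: 35273/2 ≈ 17637.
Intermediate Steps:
M(m) = 0
v = 35339/2 (v = -(-18735 - 16604)/2 = -½*(-35339) = 35339/2 ≈ 17670.)
j(d, I) = -33 (j(d, I) = (-53 + 0) + 20 = -53 + 20 = -33)
v + j(145, -2 - 6*(-3)) = 35339/2 - 33 = 35273/2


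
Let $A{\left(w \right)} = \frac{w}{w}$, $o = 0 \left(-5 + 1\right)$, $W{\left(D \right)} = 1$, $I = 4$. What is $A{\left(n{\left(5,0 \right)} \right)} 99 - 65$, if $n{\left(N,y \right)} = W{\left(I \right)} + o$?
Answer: $34$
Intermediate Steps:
$o = 0$ ($o = 0 \left(-4\right) = 0$)
$n{\left(N,y \right)} = 1$ ($n{\left(N,y \right)} = 1 + 0 = 1$)
$A{\left(w \right)} = 1$
$A{\left(n{\left(5,0 \right)} \right)} 99 - 65 = 1 \cdot 99 - 65 = 99 - 65 = 34$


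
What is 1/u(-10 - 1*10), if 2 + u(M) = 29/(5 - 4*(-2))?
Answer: 13/3 ≈ 4.3333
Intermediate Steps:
u(M) = 3/13 (u(M) = -2 + 29/(5 - 4*(-2)) = -2 + 29/(5 + 8) = -2 + 29/13 = 3/13)
1/u(-10 - 1*10) = 1/(3/13) = 13/3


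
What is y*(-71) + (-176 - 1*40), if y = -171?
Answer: 11925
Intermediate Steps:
y*(-71) + (-176 - 1*40) = -171*(-71) + (-176 - 1*40) = 12141 + (-176 - 40) = 12141 - 216 = 11925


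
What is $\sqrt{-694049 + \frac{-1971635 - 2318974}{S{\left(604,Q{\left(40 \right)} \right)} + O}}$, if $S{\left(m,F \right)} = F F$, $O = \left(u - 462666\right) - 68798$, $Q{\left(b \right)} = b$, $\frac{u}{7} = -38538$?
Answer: $\frac{i \sqrt{443777147107633430}}{799630} \approx 833.09 i$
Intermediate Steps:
$u = -269766$ ($u = 7 \left(-38538\right) = -269766$)
$O = -801230$ ($O = \left(-269766 - 462666\right) - 68798 = -732432 - 68798 = -801230$)
$S{\left(m,F \right)} = F^{2}$
$\sqrt{-694049 + \frac{-1971635 - 2318974}{S{\left(604,Q{\left(40 \right)} \right)} + O}} = \sqrt{-694049 + \frac{-1971635 - 2318974}{40^{2} - 801230}} = \sqrt{-694049 - \frac{4290609}{1600 - 801230}} = \sqrt{-694049 - \frac{4290609}{-799630}} = \sqrt{-694049 - - \frac{4290609}{799630}} = \sqrt{-694049 + \frac{4290609}{799630}} = \sqrt{- \frac{554978111261}{799630}} = \frac{i \sqrt{443777147107633430}}{799630}$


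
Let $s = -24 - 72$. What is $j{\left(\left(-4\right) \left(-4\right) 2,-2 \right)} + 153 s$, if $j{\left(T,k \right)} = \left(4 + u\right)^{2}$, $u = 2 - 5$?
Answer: $-14687$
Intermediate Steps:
$u = -3$ ($u = 2 - 5 = -3$)
$s = -96$
$j{\left(T,k \right)} = 1$ ($j{\left(T,k \right)} = \left(4 - 3\right)^{2} = 1^{2} = 1$)
$j{\left(\left(-4\right) \left(-4\right) 2,-2 \right)} + 153 s = 1 + 153 \left(-96\right) = 1 - 14688 = -14687$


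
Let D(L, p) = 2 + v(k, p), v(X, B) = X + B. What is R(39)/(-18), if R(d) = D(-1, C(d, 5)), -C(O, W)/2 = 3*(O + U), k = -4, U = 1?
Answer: 121/9 ≈ 13.444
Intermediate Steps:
v(X, B) = B + X
C(O, W) = -6 - 6*O (C(O, W) = -6*(O + 1) = -6*(1 + O) = -2*(3 + 3*O) = -6 - 6*O)
D(L, p) = -2 + p (D(L, p) = 2 + (p - 4) = 2 + (-4 + p) = -2 + p)
R(d) = -8 - 6*d (R(d) = -2 + (-6 - 6*d) = -8 - 6*d)
R(39)/(-18) = (-8 - 6*39)/(-18) = (-8 - 234)*(-1/18) = -242*(-1/18) = 121/9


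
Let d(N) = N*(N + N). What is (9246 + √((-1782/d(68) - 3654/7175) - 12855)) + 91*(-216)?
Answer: -10410 + I*√2498166285123/13940 ≈ -10410.0 + 113.38*I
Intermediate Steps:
d(N) = 2*N² (d(N) = N*(2*N) = 2*N²)
(9246 + √((-1782/d(68) - 3654/7175) - 12855)) + 91*(-216) = (9246 + √((-1782/(2*68²) - 3654/7175) - 12855)) + 91*(-216) = (9246 + √((-1782/(2*4624) - 3654*1/7175) - 12855)) - 19656 = (9246 + √((-1782/9248 - 522/1025) - 12855)) - 19656 = (9246 + √((-1782*1/9248 - 522/1025) - 12855)) - 19656 = (9246 + √((-891/4624 - 522/1025) - 12855)) - 19656 = (9246 + √(-3327003/4739600 - 12855)) - 19656 = (9246 + √(-60930885003/4739600)) - 19656 = (9246 + I*√2498166285123/13940) - 19656 = -10410 + I*√2498166285123/13940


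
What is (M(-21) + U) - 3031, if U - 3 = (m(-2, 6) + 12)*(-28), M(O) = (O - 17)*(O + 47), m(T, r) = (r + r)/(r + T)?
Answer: -4436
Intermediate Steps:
m(T, r) = 2*r/(T + r) (m(T, r) = (2*r)/(T + r) = 2*r/(T + r))
M(O) = (-17 + O)*(47 + O)
U = -417 (U = 3 + (2*6/(-2 + 6) + 12)*(-28) = 3 + (2*6/4 + 12)*(-28) = 3 + (2*6*(¼) + 12)*(-28) = 3 + (3 + 12)*(-28) = 3 + 15*(-28) = 3 - 420 = -417)
(M(-21) + U) - 3031 = ((-799 + (-21)² + 30*(-21)) - 417) - 3031 = ((-799 + 441 - 630) - 417) - 3031 = (-988 - 417) - 3031 = -1405 - 3031 = -4436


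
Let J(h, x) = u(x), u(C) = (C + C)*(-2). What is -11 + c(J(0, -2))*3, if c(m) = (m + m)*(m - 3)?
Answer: 229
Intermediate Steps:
u(C) = -4*C (u(C) = (2*C)*(-2) = -4*C)
J(h, x) = -4*x
c(m) = 2*m*(-3 + m) (c(m) = (2*m)*(-3 + m) = 2*m*(-3 + m))
-11 + c(J(0, -2))*3 = -11 + (2*(-4*(-2))*(-3 - 4*(-2)))*3 = -11 + (2*8*(-3 + 8))*3 = -11 + (2*8*5)*3 = -11 + 80*3 = -11 + 240 = 229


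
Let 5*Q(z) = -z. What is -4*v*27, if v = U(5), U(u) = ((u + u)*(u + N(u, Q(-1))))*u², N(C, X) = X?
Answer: -140400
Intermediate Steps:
Q(z) = -z/5 (Q(z) = (-z)/5 = -z/5)
U(u) = 2*u³*(⅕ + u) (U(u) = ((u + u)*(u - ⅕*(-1)))*u² = ((2*u)*(u + ⅕))*u² = ((2*u)*(⅕ + u))*u² = (2*u*(⅕ + u))*u² = 2*u³*(⅕ + u))
v = 1300 (v = 5³*(⅖ + 2*5) = 125*(⅖ + 10) = 125*(52/5) = 1300)
-4*v*27 = -4*1300*27 = -5200*27 = -140400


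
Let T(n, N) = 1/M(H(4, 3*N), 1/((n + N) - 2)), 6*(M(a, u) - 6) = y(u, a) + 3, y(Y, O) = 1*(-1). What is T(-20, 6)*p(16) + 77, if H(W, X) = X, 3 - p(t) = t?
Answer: 1424/19 ≈ 74.947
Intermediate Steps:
y(Y, O) = -1
p(t) = 3 - t
M(a, u) = 19/3 (M(a, u) = 6 + (-1 + 3)/6 = 6 + (⅙)*2 = 6 + ⅓ = 19/3)
T(n, N) = 3/19 (T(n, N) = 1/(19/3) = 3/19)
T(-20, 6)*p(16) + 77 = 3*(3 - 1*16)/19 + 77 = 3*(3 - 16)/19 + 77 = (3/19)*(-13) + 77 = -39/19 + 77 = 1424/19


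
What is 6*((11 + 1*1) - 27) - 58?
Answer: -148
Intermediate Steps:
6*((11 + 1*1) - 27) - 58 = 6*((11 + 1) - 27) - 58 = 6*(12 - 27) - 58 = 6*(-15) - 58 = -90 - 58 = -148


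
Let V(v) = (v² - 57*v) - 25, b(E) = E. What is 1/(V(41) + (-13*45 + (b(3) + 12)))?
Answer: -1/1251 ≈ -0.00079936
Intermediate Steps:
V(v) = -25 + v² - 57*v
1/(V(41) + (-13*45 + (b(3) + 12))) = 1/((-25 + 41² - 57*41) + (-13*45 + (3 + 12))) = 1/((-25 + 1681 - 2337) + (-585 + 15)) = 1/(-681 - 570) = 1/(-1251) = -1/1251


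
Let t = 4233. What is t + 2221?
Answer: 6454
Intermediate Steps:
t + 2221 = 4233 + 2221 = 6454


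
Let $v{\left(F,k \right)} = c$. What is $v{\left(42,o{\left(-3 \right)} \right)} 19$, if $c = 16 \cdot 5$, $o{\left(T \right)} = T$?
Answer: $1520$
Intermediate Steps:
$c = 80$
$v{\left(F,k \right)} = 80$
$v{\left(42,o{\left(-3 \right)} \right)} 19 = 80 \cdot 19 = 1520$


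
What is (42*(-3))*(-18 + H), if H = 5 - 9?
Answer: 2772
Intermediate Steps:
H = -4
(42*(-3))*(-18 + H) = (42*(-3))*(-18 - 4) = -126*(-22) = 2772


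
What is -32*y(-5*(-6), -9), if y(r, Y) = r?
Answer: -960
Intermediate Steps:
-32*y(-5*(-6), -9) = -(-160)*(-6) = -32*30 = -960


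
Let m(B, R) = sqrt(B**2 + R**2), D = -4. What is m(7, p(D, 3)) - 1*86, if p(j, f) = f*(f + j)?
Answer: -86 + sqrt(58) ≈ -78.384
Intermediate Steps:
m(7, p(D, 3)) - 1*86 = sqrt(7**2 + (3*(3 - 4))**2) - 1*86 = sqrt(49 + (3*(-1))**2) - 86 = sqrt(49 + (-3)**2) - 86 = sqrt(49 + 9) - 86 = sqrt(58) - 86 = -86 + sqrt(58)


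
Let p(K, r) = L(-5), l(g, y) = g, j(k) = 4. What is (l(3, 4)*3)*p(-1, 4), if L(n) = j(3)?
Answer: 36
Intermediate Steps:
L(n) = 4
p(K, r) = 4
(l(3, 4)*3)*p(-1, 4) = (3*3)*4 = 9*4 = 36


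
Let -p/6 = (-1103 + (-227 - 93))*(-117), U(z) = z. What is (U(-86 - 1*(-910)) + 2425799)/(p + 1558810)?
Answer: 2426623/559864 ≈ 4.3343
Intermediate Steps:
p = -998946 (p = -6*(-1103 + (-227 - 93))*(-117) = -6*(-1103 - 320)*(-117) = -(-8538)*(-117) = -6*166491 = -998946)
(U(-86 - 1*(-910)) + 2425799)/(p + 1558810) = ((-86 - 1*(-910)) + 2425799)/(-998946 + 1558810) = ((-86 + 910) + 2425799)/559864 = (824 + 2425799)*(1/559864) = 2426623*(1/559864) = 2426623/559864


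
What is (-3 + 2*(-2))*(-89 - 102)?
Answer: 1337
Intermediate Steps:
(-3 + 2*(-2))*(-89 - 102) = (-3 - 4)*(-191) = -7*(-191) = 1337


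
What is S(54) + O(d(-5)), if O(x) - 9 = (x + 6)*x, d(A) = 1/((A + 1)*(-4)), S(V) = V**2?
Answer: 748897/256 ≈ 2925.4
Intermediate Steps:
d(A) = -1/(4*(1 + A)) (d(A) = -1/4/(1 + A) = -1/(4*(1 + A)))
O(x) = 9 + x*(6 + x) (O(x) = 9 + (x + 6)*x = 9 + (6 + x)*x = 9 + x*(6 + x))
S(54) + O(d(-5)) = 54**2 + (9 + (-1/(4 + 4*(-5)))**2 + 6*(-1/(4 + 4*(-5)))) = 2916 + (9 + (-1/(4 - 20))**2 + 6*(-1/(4 - 20))) = 2916 + (9 + (-1/(-16))**2 + 6*(-1/(-16))) = 2916 + (9 + (-1*(-1/16))**2 + 6*(-1*(-1/16))) = 2916 + (9 + (1/16)**2 + 6*(1/16)) = 2916 + (9 + 1/256 + 3/8) = 2916 + 2401/256 = 748897/256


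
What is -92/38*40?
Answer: -1840/19 ≈ -96.842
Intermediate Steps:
-92/38*40 = -92*1/38*40 = -46/19*40 = -1840/19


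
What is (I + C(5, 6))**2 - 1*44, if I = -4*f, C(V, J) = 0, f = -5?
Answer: 356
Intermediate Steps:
I = 20 (I = -4*(-5) = 20)
(I + C(5, 6))**2 - 1*44 = (20 + 0)**2 - 1*44 = 20**2 - 44 = 400 - 44 = 356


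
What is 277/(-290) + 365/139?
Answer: 67347/40310 ≈ 1.6707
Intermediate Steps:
277/(-290) + 365/139 = 277*(-1/290) + 365*(1/139) = -277/290 + 365/139 = 67347/40310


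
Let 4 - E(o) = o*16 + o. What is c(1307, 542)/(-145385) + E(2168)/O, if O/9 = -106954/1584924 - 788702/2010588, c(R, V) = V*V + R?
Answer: 3951204101042458087/443749293786825 ≈ 8904.1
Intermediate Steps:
c(R, V) = R + V² (c(R, V) = V² + R = R + V²)
O = -91567072350/22129369273 (O = 9*(-106954/1584924 - 788702/2010588) = 9*(-106954*1/1584924 - 788702*1/2010588) = 9*(-53477/792462 - 394351/1005294) = 9*(-10174119150/22129369273) = -91567072350/22129369273 ≈ -4.1378)
E(o) = 4 - 17*o (E(o) = 4 - (o*16 + o) = 4 - (16*o + o) = 4 - 17*o)
c(1307, 542)/(-145385) + E(2168)/O = (1307 + 542²)/(-145385) + (4 - 17*2168)/(-91567072350/22129369273) = (1307 + 293764)*(-1/145385) + (4 - 36856)*(-22129369273/91567072350) = 295071*(-1/145385) - 36852*(-22129369273/91567072350) = -295071/145385 + 135918586074766/15261178725 = 3951204101042458087/443749293786825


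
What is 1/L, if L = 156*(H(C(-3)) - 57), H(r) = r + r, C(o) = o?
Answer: -1/9828 ≈ -0.00010175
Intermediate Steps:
H(r) = 2*r
L = -9828 (L = 156*(2*(-3) - 57) = 156*(-6 - 57) = 156*(-63) = -9828)
1/L = 1/(-9828) = -1/9828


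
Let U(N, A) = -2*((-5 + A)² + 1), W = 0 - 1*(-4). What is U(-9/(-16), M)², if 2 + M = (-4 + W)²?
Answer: 10000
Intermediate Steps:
W = 4 (W = 0 + 4 = 4)
M = -2 (M = -2 + (-4 + 4)² = -2 + 0² = -2 + 0 = -2)
U(N, A) = -2 - 2*(-5 + A)² (U(N, A) = -2*(1 + (-5 + A)²) = -2 - 2*(-5 + A)²)
U(-9/(-16), M)² = (-2 - 2*(-5 - 2)²)² = (-2 - 2*(-7)²)² = (-2 - 2*49)² = (-2 - 98)² = (-100)² = 10000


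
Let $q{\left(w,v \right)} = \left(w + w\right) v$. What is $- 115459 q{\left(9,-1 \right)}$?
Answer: $2078262$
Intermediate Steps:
$q{\left(w,v \right)} = 2 v w$ ($q{\left(w,v \right)} = 2 w v = 2 v w$)
$- 115459 q{\left(9,-1 \right)} = - 115459 \cdot 2 \left(-1\right) 9 = \left(-115459\right) \left(-18\right) = 2078262$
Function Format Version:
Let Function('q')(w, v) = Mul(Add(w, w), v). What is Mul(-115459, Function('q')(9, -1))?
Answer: 2078262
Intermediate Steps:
Function('q')(w, v) = Mul(2, v, w) (Function('q')(w, v) = Mul(Mul(2, w), v) = Mul(2, v, w))
Mul(-115459, Function('q')(9, -1)) = Mul(-115459, Mul(2, -1, 9)) = Mul(-115459, -18) = 2078262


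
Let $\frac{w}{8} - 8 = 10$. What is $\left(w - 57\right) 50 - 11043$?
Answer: $-6693$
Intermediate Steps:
$w = 144$ ($w = 64 + 8 \cdot 10 = 64 + 80 = 144$)
$\left(w - 57\right) 50 - 11043 = \left(144 - 57\right) 50 - 11043 = 87 \cdot 50 - 11043 = 4350 - 11043 = -6693$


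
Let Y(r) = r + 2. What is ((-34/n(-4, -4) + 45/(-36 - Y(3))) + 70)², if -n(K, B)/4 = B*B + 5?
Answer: 14243706409/2965284 ≈ 4803.5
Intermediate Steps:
Y(r) = 2 + r
n(K, B) = -20 - 4*B² (n(K, B) = -4*(B*B + 5) = -4*(B² + 5) = -4*(5 + B²) = -20 - 4*B²)
((-34/n(-4, -4) + 45/(-36 - Y(3))) + 70)² = ((-34/(-20 - 4*(-4)²) + 45/(-36 - (2 + 3))) + 70)² = ((-34/(-20 - 4*16) + 45/(-36 - 1*5)) + 70)² = ((-34/(-20 - 64) + 45/(-36 - 5)) + 70)² = ((-34/(-84) + 45/(-41)) + 70)² = ((-34*(-1/84) + 45*(-1/41)) + 70)² = ((17/42 - 45/41) + 70)² = (-1193/1722 + 70)² = (119347/1722)² = 14243706409/2965284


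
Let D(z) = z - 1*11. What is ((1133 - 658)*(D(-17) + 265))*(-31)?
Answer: -3489825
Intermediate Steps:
D(z) = -11 + z (D(z) = z - 11 = -11 + z)
((1133 - 658)*(D(-17) + 265))*(-31) = ((1133 - 658)*((-11 - 17) + 265))*(-31) = (475*(-28 + 265))*(-31) = (475*237)*(-31) = 112575*(-31) = -3489825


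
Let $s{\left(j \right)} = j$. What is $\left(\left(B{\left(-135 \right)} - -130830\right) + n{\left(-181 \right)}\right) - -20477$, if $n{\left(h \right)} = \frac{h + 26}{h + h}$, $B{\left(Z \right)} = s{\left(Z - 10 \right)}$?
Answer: $\frac{54720799}{362} \approx 1.5116 \cdot 10^{5}$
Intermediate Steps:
$B{\left(Z \right)} = -10 + Z$ ($B{\left(Z \right)} = Z - 10 = -10 + Z$)
$n{\left(h \right)} = \frac{26 + h}{2 h}$
$\left(\left(B{\left(-135 \right)} - -130830\right) + n{\left(-181 \right)}\right) - -20477 = \left(\left(\left(-10 - 135\right) - -130830\right) + \frac{26 - 181}{2 \left(-181\right)}\right) - -20477 = \left(\left(-145 + 130830\right) + \frac{1}{2} \left(- \frac{1}{181}\right) \left(-155\right)\right) + \left(-67943 + 88420\right) = \left(130685 + \frac{155}{362}\right) + 20477 = \frac{47308125}{362} + 20477 = \frac{54720799}{362}$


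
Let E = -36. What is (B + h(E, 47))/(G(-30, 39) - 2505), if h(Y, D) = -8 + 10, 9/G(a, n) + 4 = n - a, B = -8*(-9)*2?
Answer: -4745/81408 ≈ -0.058287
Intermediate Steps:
B = 144 (B = 72*2 = 144)
G(a, n) = 9/(-4 + n - a) (G(a, n) = 9/(-4 + (n - a)) = 9/(-4 + n - a))
h(Y, D) = 2
(B + h(E, 47))/(G(-30, 39) - 2505) = (144 + 2)/(-9/(4 - 30 - 1*39) - 2505) = 146/(-9/(4 - 30 - 39) - 2505) = 146/(-9/(-65) - 2505) = 146/(-9*(-1/65) - 2505) = 146/(9/65 - 2505) = 146/(-162816/65) = 146*(-65/162816) = -4745/81408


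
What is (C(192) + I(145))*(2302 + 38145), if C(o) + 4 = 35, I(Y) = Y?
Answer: 7118672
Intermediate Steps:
C(o) = 31 (C(o) = -4 + 35 = 31)
(C(192) + I(145))*(2302 + 38145) = (31 + 145)*(2302 + 38145) = 176*40447 = 7118672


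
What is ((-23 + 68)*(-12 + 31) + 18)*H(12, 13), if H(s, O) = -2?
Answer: -1746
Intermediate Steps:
((-23 + 68)*(-12 + 31) + 18)*H(12, 13) = ((-23 + 68)*(-12 + 31) + 18)*(-2) = (45*19 + 18)*(-2) = (855 + 18)*(-2) = 873*(-2) = -1746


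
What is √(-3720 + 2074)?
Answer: I*√1646 ≈ 40.571*I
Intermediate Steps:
√(-3720 + 2074) = √(-1646) = I*√1646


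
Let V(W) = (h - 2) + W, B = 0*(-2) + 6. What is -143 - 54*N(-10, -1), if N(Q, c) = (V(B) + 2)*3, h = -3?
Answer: -629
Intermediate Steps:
B = 6 (B = 0 + 6 = 6)
V(W) = -5 + W (V(W) = (-3 - 2) + W = -5 + W)
N(Q, c) = 9 (N(Q, c) = ((-5 + 6) + 2)*3 = (1 + 2)*3 = 3*3 = 9)
-143 - 54*N(-10, -1) = -143 - 54*9 = -143 - 486 = -629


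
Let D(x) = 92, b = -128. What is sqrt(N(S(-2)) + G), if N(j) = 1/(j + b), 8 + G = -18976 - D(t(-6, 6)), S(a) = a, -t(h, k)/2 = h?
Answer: I*sqrt(322384530)/130 ≈ 138.12*I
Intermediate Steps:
t(h, k) = -2*h
G = -19076 (G = -8 + (-18976 - 1*92) = -8 + (-18976 - 92) = -8 - 19068 = -19076)
N(j) = 1/(-128 + j) (N(j) = 1/(j - 128) = 1/(-128 + j))
sqrt(N(S(-2)) + G) = sqrt(1/(-128 - 2) - 19076) = sqrt(1/(-130) - 19076) = sqrt(-1/130 - 19076) = sqrt(-2479881/130) = I*sqrt(322384530)/130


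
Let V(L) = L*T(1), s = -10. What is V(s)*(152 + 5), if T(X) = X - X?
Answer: 0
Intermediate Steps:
T(X) = 0
V(L) = 0 (V(L) = L*0 = 0)
V(s)*(152 + 5) = 0*(152 + 5) = 0*157 = 0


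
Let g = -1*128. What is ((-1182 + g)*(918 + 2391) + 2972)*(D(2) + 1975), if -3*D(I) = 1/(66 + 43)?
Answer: -2797592028032/327 ≈ -8.5553e+9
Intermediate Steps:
g = -128
D(I) = -1/327 (D(I) = -1/(3*(66 + 43)) = -1/3/109 = -1/3*1/109 = -1/327)
((-1182 + g)*(918 + 2391) + 2972)*(D(2) + 1975) = ((-1182 - 128)*(918 + 2391) + 2972)*(-1/327 + 1975) = (-1310*3309 + 2972)*(645824/327) = (-4334790 + 2972)*(645824/327) = -4331818*645824/327 = -2797592028032/327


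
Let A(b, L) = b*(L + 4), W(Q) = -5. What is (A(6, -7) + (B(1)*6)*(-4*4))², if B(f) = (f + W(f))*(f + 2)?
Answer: 1285956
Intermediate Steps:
A(b, L) = b*(4 + L)
B(f) = (-5 + f)*(2 + f) (B(f) = (f - 5)*(f + 2) = (-5 + f)*(2 + f))
(A(6, -7) + (B(1)*6)*(-4*4))² = (6*(4 - 7) + ((-10 + 1² - 3*1)*6)*(-4*4))² = (6*(-3) + ((-10 + 1 - 3)*6)*(-16))² = (-18 - 12*6*(-16))² = (-18 - 72*(-16))² = (-18 + 1152)² = 1134² = 1285956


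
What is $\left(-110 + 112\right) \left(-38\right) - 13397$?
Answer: $-13473$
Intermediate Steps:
$\left(-110 + 112\right) \left(-38\right) - 13397 = 2 \left(-38\right) - 13397 = -76 - 13397 = -13473$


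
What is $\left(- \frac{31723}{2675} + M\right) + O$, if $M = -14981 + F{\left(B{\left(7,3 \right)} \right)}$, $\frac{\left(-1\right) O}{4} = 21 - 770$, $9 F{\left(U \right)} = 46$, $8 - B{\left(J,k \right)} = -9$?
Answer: $- \frac{288701332}{24075} \approx -11992.0$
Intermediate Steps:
$B{\left(J,k \right)} = 17$ ($B{\left(J,k \right)} = 8 - -9 = 8 + 9 = 17$)
$F{\left(U \right)} = \frac{46}{9}$ ($F{\left(U \right)} = \frac{1}{9} \cdot 46 = \frac{46}{9}$)
$O = 2996$ ($O = - 4 \left(21 - 770\right) = \left(-4\right) \left(-749\right) = 2996$)
$M = - \frac{134783}{9}$ ($M = -14981 + \frac{46}{9} = - \frac{134783}{9} \approx -14976.0$)
$\left(- \frac{31723}{2675} + M\right) + O = \left(- \frac{31723}{2675} - \frac{134783}{9}\right) + 2996 = - \frac{360830032}{24075} + 2996 = - \frac{288701332}{24075}$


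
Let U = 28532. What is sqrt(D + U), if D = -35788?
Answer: 2*I*sqrt(1814) ≈ 85.182*I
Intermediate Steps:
sqrt(D + U) = sqrt(-35788 + 28532) = sqrt(-7256) = 2*I*sqrt(1814)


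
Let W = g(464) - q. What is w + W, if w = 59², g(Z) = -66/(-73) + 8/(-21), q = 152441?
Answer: -228354878/1533 ≈ -1.4896e+5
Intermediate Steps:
g(Z) = 802/1533 (g(Z) = -66*(-1/73) + 8*(-1/21) = 66/73 - 8/21 = 802/1533)
w = 3481
W = -233691251/1533 (W = 802/1533 - 1*152441 = 802/1533 - 152441 = -233691251/1533 ≈ -1.5244e+5)
w + W = 3481 - 233691251/1533 = -228354878/1533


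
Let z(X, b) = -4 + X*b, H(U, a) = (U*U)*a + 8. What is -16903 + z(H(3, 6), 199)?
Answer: -4569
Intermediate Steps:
H(U, a) = 8 + a*U² (H(U, a) = U²*a + 8 = a*U² + 8 = 8 + a*U²)
-16903 + z(H(3, 6), 199) = -16903 + (-4 + (8 + 6*3²)*199) = -16903 + (-4 + (8 + 6*9)*199) = -16903 + (-4 + (8 + 54)*199) = -16903 + (-4 + 62*199) = -16903 + (-4 + 12338) = -16903 + 12334 = -4569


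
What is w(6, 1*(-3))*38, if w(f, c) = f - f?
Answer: 0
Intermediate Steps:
w(f, c) = 0
w(6, 1*(-3))*38 = 0*38 = 0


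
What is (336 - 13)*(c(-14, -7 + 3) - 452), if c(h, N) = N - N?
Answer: -145996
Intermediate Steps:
c(h, N) = 0
(336 - 13)*(c(-14, -7 + 3) - 452) = (336 - 13)*(0 - 452) = 323*(-452) = -145996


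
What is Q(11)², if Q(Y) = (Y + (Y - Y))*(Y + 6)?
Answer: 34969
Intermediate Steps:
Q(Y) = Y*(6 + Y) (Q(Y) = (Y + 0)*(6 + Y) = Y*(6 + Y))
Q(11)² = (11*(6 + 11))² = (11*17)² = 187² = 34969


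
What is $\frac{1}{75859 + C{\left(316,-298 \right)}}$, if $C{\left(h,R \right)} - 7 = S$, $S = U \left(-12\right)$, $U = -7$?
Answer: $\frac{1}{75950} \approx 1.3167 \cdot 10^{-5}$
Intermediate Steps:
$S = 84$ ($S = \left(-7\right) \left(-12\right) = 84$)
$C{\left(h,R \right)} = 91$ ($C{\left(h,R \right)} = 7 + 84 = 91$)
$\frac{1}{75859 + C{\left(316,-298 \right)}} = \frac{1}{75859 + 91} = \frac{1}{75950}$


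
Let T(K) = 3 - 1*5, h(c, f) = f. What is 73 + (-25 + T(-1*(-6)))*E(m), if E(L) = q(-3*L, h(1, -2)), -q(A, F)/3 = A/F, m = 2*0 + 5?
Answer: 1361/2 ≈ 680.50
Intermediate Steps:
m = 5 (m = 0 + 5 = 5)
T(K) = -2 (T(K) = 3 - 5 = -2)
q(A, F) = -3*A/F
E(L) = -9*L/2 (E(L) = -3*(-3*L)/(-2) = -3*(-3*L)*(-½) = -9*L/2)
73 + (-25 + T(-1*(-6)))*E(m) = 73 + (-25 - 2)*(-9/2*5) = 73 - 27*(-45/2) = 73 + 1215/2 = 1361/2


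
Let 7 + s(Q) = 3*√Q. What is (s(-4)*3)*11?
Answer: -231 + 198*I ≈ -231.0 + 198.0*I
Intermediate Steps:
s(Q) = -7 + 3*√Q
(s(-4)*3)*11 = ((-7 + 3*√(-4))*3)*11 = ((-7 + 3*(2*I))*3)*11 = ((-7 + 6*I)*3)*11 = (-21 + 18*I)*11 = -231 + 198*I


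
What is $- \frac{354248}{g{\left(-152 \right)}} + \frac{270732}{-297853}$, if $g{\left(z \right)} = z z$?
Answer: $- \frac{13971102709}{860199464} \approx -16.242$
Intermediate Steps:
$g{\left(z \right)} = z^{2}$
$- \frac{354248}{g{\left(-152 \right)}} + \frac{270732}{-297853} = - \frac{354248}{\left(-152\right)^{2}} + \frac{270732}{-297853} = - \frac{354248}{23104} + 270732 \left(- \frac{1}{297853}\right) = \left(-354248\right) \frac{1}{23104} - \frac{270732}{297853} = - \frac{44281}{2888} - \frac{270732}{297853} = - \frac{13971102709}{860199464}$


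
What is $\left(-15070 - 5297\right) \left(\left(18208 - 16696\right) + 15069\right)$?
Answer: $-337705227$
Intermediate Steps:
$\left(-15070 - 5297\right) \left(\left(18208 - 16696\right) + 15069\right) = - 20367 \left(1512 + 15069\right) = \left(-20367\right) 16581 = -337705227$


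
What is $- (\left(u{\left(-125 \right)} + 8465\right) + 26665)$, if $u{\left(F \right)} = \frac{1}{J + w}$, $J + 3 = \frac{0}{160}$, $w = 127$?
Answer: $- \frac{4356121}{124} \approx -35130.0$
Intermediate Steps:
$J = -3$ ($J = -3 + \frac{0}{160} = -3 + 0 \cdot \frac{1}{160} = -3 + 0 = -3$)
$u{\left(F \right)} = \frac{1}{124}$ ($u{\left(F \right)} = \frac{1}{-3 + 127} = \frac{1}{124}$)
$- (\left(u{\left(-125 \right)} + 8465\right) + 26665) = - (\left(\frac{1}{124} + 8465\right) + 26665) = - (\frac{1049661}{124} + 26665) = \left(-1\right) \frac{4356121}{124} = - \frac{4356121}{124}$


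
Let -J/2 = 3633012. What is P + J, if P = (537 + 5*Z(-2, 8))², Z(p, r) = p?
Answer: -6988295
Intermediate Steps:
J = -7266024 (J = -2*3633012 = -7266024)
P = 277729 (P = (537 + 5*(-2))² = (537 - 10)² = 527² = 277729)
P + J = 277729 - 7266024 = -6988295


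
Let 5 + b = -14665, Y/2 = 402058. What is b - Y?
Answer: -818786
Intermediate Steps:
Y = 804116 (Y = 2*402058 = 804116)
b = -14670 (b = -5 - 14665 = -14670)
b - Y = -14670 - 1*804116 = -14670 - 804116 = -818786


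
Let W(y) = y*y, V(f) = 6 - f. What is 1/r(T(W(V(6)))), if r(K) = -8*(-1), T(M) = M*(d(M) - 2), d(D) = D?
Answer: ⅛ ≈ 0.12500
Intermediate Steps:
W(y) = y²
T(M) = M*(-2 + M) (T(M) = M*(M - 2) = M*(-2 + M))
r(K) = 8
1/r(T(W(V(6)))) = 1/8 = ⅛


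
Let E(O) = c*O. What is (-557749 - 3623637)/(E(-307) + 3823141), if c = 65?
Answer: -2090693/1901593 ≈ -1.0994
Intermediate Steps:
E(O) = 65*O
(-557749 - 3623637)/(E(-307) + 3823141) = (-557749 - 3623637)/(65*(-307) + 3823141) = -4181386/(-19955 + 3823141) = -4181386/3803186 = -4181386*1/3803186 = -2090693/1901593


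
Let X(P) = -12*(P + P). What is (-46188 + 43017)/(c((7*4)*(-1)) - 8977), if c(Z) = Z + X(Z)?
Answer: 3171/8333 ≈ 0.38054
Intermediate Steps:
X(P) = -24*P
c(Z) = -23*Z (c(Z) = Z - 24*Z = -23*Z)
(-46188 + 43017)/(c((7*4)*(-1)) - 8977) = (-46188 + 43017)/(-23*7*4*(-1) - 8977) = -3171/(-644*(-1) - 8977) = -3171/(-23*(-28) - 8977) = -3171/(644 - 8977) = -3171/(-8333) = -3171*(-1/8333) = 3171/8333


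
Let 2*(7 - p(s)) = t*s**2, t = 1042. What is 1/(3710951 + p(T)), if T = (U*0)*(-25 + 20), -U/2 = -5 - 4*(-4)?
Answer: 1/3710958 ≈ 2.6947e-7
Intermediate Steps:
U = -22 (U = -2*(-5 - 4*(-4)) = -2*(-5 + 16) = -2*11 = -22)
T = 0 (T = (-22*0)*(-25 + 20) = 0*(-5) = 0)
p(s) = 7 - 521*s**2
1/(3710951 + p(T)) = 1/(3710951 + (7 - 521*0**2)) = 1/(3710951 + (7 - 521*0)) = 1/(3710951 + (7 + 0)) = 1/(3710951 + 7) = 1/3710958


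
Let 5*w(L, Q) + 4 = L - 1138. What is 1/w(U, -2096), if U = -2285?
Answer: -5/3427 ≈ -0.0014590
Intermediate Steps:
w(L, Q) = -1142/5 + L/5 (w(L, Q) = -⅘ + (L - 1138)/5 = -⅘ + (-1138 + L)/5 = -⅘ + (-1138/5 + L/5) = -1142/5 + L/5)
1/w(U, -2096) = 1/(-1142/5 + (⅕)*(-2285)) = 1/(-1142/5 - 457) = 1/(-3427/5) = -5/3427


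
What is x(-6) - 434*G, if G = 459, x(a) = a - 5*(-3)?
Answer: -199197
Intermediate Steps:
x(a) = 15 + a (x(a) = a + 15 = 15 + a)
x(-6) - 434*G = (15 - 6) - 434*459 = 9 - 199206 = -199197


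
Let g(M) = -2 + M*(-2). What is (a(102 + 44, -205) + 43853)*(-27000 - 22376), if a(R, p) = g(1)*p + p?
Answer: -2195651968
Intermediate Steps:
g(M) = -2 - 2*M
a(R, p) = -3*p (a(R, p) = (-2 - 2*1)*p + p = (-2 - 2)*p + p = -4*p + p = -3*p)
(a(102 + 44, -205) + 43853)*(-27000 - 22376) = (-3*(-205) + 43853)*(-27000 - 22376) = (615 + 43853)*(-49376) = 44468*(-49376) = -2195651968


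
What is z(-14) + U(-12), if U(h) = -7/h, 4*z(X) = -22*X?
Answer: 931/12 ≈ 77.583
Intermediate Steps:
z(X) = -11*X/2 (z(X) = (-22*X)/4 = -11*X/2)
z(-14) + U(-12) = -11/2*(-14) - 7/(-12) = 77 - 7*(-1/12) = 77 + 7/12 = 931/12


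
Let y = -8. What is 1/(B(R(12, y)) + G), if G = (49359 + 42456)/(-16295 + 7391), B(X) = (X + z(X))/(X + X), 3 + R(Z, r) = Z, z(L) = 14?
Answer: -26712/241313 ≈ -0.11069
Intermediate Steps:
R(Z, r) = -3 + Z
B(X) = (14 + X)/(2*X) (B(X) = (X + 14)/(X + X) = (14 + X)/((2*X)) = (14 + X)*(1/(2*X)) = (14 + X)/(2*X))
G = -30605/2968 (G = 91815/(-8904) = 91815*(-1/8904) = -30605/2968 ≈ -10.312)
1/(B(R(12, y)) + G) = 1/((14 + (-3 + 12))/(2*(-3 + 12)) - 30605/2968) = 1/((½)*(14 + 9)/9 - 30605/2968) = 1/((½)*(⅑)*23 - 30605/2968) = 1/(23/18 - 30605/2968) = 1/(-241313/26712) = -26712/241313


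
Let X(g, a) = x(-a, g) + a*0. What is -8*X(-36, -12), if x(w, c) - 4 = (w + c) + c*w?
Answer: 3616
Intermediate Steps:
x(w, c) = 4 + c + w + c*w (x(w, c) = 4 + ((w + c) + c*w) = 4 + ((c + w) + c*w) = 4 + (c + w + c*w) = 4 + c + w + c*w)
X(g, a) = 4 + g - a - a*g (X(g, a) = (4 + g - a + g*(-a)) + a*0 = (4 + g - a - a*g) + 0 = 4 + g - a - a*g)
-8*X(-36, -12) = -8*(4 - 36 - 1*(-12) - 1*(-12)*(-36)) = -8*(4 - 36 + 12 - 432) = -8*(-452) = 3616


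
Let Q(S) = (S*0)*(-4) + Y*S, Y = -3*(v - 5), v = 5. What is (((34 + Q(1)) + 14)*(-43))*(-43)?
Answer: 88752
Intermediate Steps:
Y = 0 (Y = -3*(5 - 5) = -3*0 = 0)
Q(S) = 0 (Q(S) = (S*0)*(-4) + 0*S = 0*(-4) + 0 = 0 + 0 = 0)
(((34 + Q(1)) + 14)*(-43))*(-43) = (((34 + 0) + 14)*(-43))*(-43) = ((34 + 14)*(-43))*(-43) = (48*(-43))*(-43) = -2064*(-43) = 88752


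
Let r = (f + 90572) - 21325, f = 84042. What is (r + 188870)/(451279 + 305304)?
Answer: 342159/756583 ≈ 0.45224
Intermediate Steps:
r = 153289 (r = (84042 + 90572) - 21325 = 174614 - 21325 = 153289)
(r + 188870)/(451279 + 305304) = (153289 + 188870)/(451279 + 305304) = 342159/756583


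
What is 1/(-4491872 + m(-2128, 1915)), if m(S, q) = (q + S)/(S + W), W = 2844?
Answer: -716/3216180565 ≈ -2.2262e-7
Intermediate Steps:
m(S, q) = (S + q)/(2844 + S) (m(S, q) = (q + S)/(S + 2844) = (S + q)/(2844 + S))
1/(-4491872 + m(-2128, 1915)) = 1/(-4491872 + (-2128 + 1915)/(2844 - 2128)) = 1/(-4491872 - 213/716) = 1/(-3216180565/716) = -716/3216180565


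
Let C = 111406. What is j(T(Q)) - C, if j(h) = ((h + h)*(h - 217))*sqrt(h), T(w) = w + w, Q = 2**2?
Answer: -111406 - 6688*sqrt(2) ≈ -1.2086e+5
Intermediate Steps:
Q = 4
T(w) = 2*w
j(h) = 2*h**(3/2)*(-217 + h) (j(h) = ((2*h)*(-217 + h))*sqrt(h) = (2*h*(-217 + h))*sqrt(h) = 2*h**(3/2)*(-217 + h))
j(T(Q)) - C = 2*(2*4)**(3/2)*(-217 + 2*4) - 1*111406 = 2*8**(3/2)*(-217 + 8) - 111406 = 2*(16*sqrt(2))*(-209) - 111406 = -6688*sqrt(2) - 111406 = -111406 - 6688*sqrt(2)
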